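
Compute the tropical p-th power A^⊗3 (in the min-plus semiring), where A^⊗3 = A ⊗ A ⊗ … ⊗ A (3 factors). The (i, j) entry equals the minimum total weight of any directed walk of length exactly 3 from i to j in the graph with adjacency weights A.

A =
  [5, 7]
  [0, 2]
A^⊗3 =
  [9, 11]
  [4, 6]

Each entry (A^⊗3)_ij equals the minimum over all length-3 walks i = v_0 → v_1 → … → v_3 = j of Σ_t A[v_t][v_{t+1}]. For example, for (i, j) = (0, 1) we minimise over 4 possible intermediate vertex sequences; the minimum is 11, attained along the walk 0 → 1 → 1 → 1.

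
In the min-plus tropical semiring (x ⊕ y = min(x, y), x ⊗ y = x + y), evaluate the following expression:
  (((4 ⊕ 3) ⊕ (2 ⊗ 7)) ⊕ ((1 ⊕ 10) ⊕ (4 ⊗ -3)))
(((4 ⊕ 3) ⊕ (2 ⊗ 7)) ⊕ ((1 ⊕ 10) ⊕ (4 ⊗ -3))) = 1

Expand innermost to outermost. Recall ⊕ takes the minimum of its arguments and ⊗ takes their sum. Working out the expression (((4 ⊕ 3) ⊕ (2 ⊗ 7)) ⊕ ((1 ⊕ 10) ⊕ (4 ⊗ -3))) gives 1.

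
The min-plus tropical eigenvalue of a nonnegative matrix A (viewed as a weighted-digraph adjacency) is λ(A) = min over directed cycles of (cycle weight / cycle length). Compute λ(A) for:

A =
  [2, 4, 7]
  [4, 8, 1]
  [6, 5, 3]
λ(A) = 2

Enumerate directed cycles and compute their means (weight / length). Sample:
  cycle 0 → 0: weight = 2, length = 1, mean = 2/1 ≈ 2.000
  cycle 1 → 1: weight = 8, length = 1, mean = 8/1 ≈ 8.000
  cycle 2 → 2: weight = 3, length = 1, mean = 3/1 ≈ 3.000
  cycle 0 → 1 → 0: weight = 8, length = 2, mean = 8/2 ≈ 4.000
  cycle 0 → 2 → 0: weight = 13, length = 2, mean = 13/2 ≈ 6.500
  cycle 1 → 0 → 1: weight = 8, length = 2, mean = 8/2 ≈ 4.000
Minimum mean = 2.000, attained e.g. along the cycle 0 → 0 with weight 2 and length 1. So λ(A) = 2/1 = 2.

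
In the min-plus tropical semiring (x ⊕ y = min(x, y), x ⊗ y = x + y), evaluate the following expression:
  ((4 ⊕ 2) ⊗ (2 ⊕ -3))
((4 ⊕ 2) ⊗ (2 ⊕ -3)) = -1

Expand innermost to outermost. Recall ⊕ takes the minimum of its arguments and ⊗ takes their sum. Working out the expression ((4 ⊕ 2) ⊗ (2 ⊕ -3)) gives -1.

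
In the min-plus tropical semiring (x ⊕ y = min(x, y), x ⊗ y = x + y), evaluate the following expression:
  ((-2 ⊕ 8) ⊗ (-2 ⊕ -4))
((-2 ⊕ 8) ⊗ (-2 ⊕ -4)) = -6

Expand innermost to outermost. Recall ⊕ takes the minimum of its arguments and ⊗ takes their sum. Working out the expression ((-2 ⊕ 8) ⊗ (-2 ⊕ -4)) gives -6.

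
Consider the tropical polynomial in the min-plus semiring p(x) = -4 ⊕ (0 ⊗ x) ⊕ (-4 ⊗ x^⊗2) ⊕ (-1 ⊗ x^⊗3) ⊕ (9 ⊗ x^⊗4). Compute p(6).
p(6) = -4

A tropical monomial a ⊗ x^⊗i evaluates to a + i · x. Evaluating each term at x = 6:
  Term 0 contributes -4 + 0 · 6 = -4
  Term 1 contributes 0 + 1 · 6 = 6
  Term 2 contributes -4 + 2 · 6 = 8
  Term 3 contributes -1 + 3 · 6 = 17
  Term 4 contributes 9 + 4 · 6 = 33
p(6) = ⊕ of these = min[-4, 6, 8, 17, 33] = -4.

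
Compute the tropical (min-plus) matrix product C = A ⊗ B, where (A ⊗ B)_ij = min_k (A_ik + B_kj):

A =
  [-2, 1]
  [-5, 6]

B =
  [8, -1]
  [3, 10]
A ⊗ B =
  [4, -3]
  [3, -6]

Apply the min-plus product entry-by-entry:
  C[0][0] = min over k of (A[0][0] + B[0][0] = -2 + 8 = 6, A[0][1] + B[1][0] = 1 + 3 = 4) = 4 (attained at k = 1)
  C[0][1] = min over k of (A[0][0] + B[0][1] = -2 + -1 = -3, A[0][1] + B[1][1] = 1 + 10 = 11) = -3 (attained at k = 0)
  C[1][0] = min over k of (A[1][0] + B[0][0] = -5 + 8 = 3, A[1][1] + B[1][0] = 6 + 3 = 9) = 3 (attained at k = 0)
  C[1][1] = min over k of (A[1][0] + B[0][1] = -5 + -1 = -6, A[1][1] + B[1][1] = 6 + 10 = 16) = -6 (attained at k = 0)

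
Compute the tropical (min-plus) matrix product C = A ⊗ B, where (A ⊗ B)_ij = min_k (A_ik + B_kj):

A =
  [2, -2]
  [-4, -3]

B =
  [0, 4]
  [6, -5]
A ⊗ B =
  [2, -7]
  [-4, -8]

Apply the min-plus product entry-by-entry:
  C[0][0] = min over k of (A[0][0] + B[0][0] = 2 + 0 = 2, A[0][1] + B[1][0] = -2 + 6 = 4) = 2 (attained at k = 0)
  C[0][1] = min over k of (A[0][0] + B[0][1] = 2 + 4 = 6, A[0][1] + B[1][1] = -2 + -5 = -7) = -7 (attained at k = 1)
  C[1][0] = min over k of (A[1][0] + B[0][0] = -4 + 0 = -4, A[1][1] + B[1][0] = -3 + 6 = 3) = -4 (attained at k = 0)
  C[1][1] = min over k of (A[1][0] + B[0][1] = -4 + 4 = 0, A[1][1] + B[1][1] = -3 + -5 = -8) = -8 (attained at k = 1)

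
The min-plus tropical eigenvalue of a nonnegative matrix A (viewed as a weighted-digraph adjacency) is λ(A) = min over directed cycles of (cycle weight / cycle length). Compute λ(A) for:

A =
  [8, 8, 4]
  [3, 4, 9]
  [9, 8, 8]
λ(A) = 4

Enumerate directed cycles and compute their means (weight / length). Sample:
  cycle 0 → 0: weight = 8, length = 1, mean = 8/1 ≈ 8.000
  cycle 1 → 1: weight = 4, length = 1, mean = 4/1 ≈ 4.000
  cycle 2 → 2: weight = 8, length = 1, mean = 8/1 ≈ 8.000
  cycle 0 → 1 → 0: weight = 11, length = 2, mean = 11/2 ≈ 5.500
  cycle 0 → 2 → 0: weight = 13, length = 2, mean = 13/2 ≈ 6.500
  cycle 1 → 0 → 1: weight = 11, length = 2, mean = 11/2 ≈ 5.500
Minimum mean = 4.000, attained e.g. along the cycle 1 → 1 with weight 4 and length 1. So λ(A) = 4/1 = 4.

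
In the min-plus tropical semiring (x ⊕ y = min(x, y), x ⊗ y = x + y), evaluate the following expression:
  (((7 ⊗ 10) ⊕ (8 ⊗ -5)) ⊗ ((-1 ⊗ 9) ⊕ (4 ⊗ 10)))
(((7 ⊗ 10) ⊕ (8 ⊗ -5)) ⊗ ((-1 ⊗ 9) ⊕ (4 ⊗ 10))) = 11

Expand innermost to outermost. Recall ⊕ takes the minimum of its arguments and ⊗ takes their sum. Working out the expression (((7 ⊗ 10) ⊕ (8 ⊗ -5)) ⊗ ((-1 ⊗ 9) ⊕ (4 ⊗ 10))) gives 11.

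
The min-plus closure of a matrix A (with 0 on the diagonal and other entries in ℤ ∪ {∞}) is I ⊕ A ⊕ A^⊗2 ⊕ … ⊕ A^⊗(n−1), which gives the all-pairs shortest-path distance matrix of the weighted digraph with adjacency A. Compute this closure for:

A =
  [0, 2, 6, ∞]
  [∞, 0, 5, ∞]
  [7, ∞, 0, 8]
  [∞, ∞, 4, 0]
Closure =
  [0, 2, 6, 14]
  [12, 0, 5, 13]
  [7, 9, 0, 8]
  [11, 13, 4, 0]

This is the Floyd-Warshall all-pairs shortest-path computation. For each intermediate vertex k = 0, 1, …, 3, update dist[i][j] ← min(dist[i][j], dist[i][k] + dist[k][j]). The final matrix gives, for each (i, j), the minimum total weight of any directed path from i to j (possibly empty when i = j).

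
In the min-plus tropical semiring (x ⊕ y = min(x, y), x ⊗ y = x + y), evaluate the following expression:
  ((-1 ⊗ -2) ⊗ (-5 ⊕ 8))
((-1 ⊗ -2) ⊗ (-5 ⊕ 8)) = -8

Expand innermost to outermost. Recall ⊕ takes the minimum of its arguments and ⊗ takes their sum. Working out the expression ((-1 ⊗ -2) ⊗ (-5 ⊕ 8)) gives -8.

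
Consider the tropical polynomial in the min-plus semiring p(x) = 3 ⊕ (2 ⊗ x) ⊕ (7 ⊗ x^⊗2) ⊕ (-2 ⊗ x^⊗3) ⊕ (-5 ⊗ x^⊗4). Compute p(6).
p(6) = 3

A tropical monomial a ⊗ x^⊗i evaluates to a + i · x. Evaluating each term at x = 6:
  Term 0 contributes 3 + 0 · 6 = 3
  Term 1 contributes 2 + 1 · 6 = 8
  Term 2 contributes 7 + 2 · 6 = 19
  Term 3 contributes -2 + 3 · 6 = 16
  Term 4 contributes -5 + 4 · 6 = 19
p(6) = ⊕ of these = min[3, 8, 19, 16, 19] = 3.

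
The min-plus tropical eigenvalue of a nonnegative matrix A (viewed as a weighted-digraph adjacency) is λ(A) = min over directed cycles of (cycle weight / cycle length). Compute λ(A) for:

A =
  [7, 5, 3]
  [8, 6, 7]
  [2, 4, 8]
λ(A) = 5/2

Enumerate directed cycles and compute their means (weight / length). Sample:
  cycle 0 → 0: weight = 7, length = 1, mean = 7/1 ≈ 7.000
  cycle 1 → 1: weight = 6, length = 1, mean = 6/1 ≈ 6.000
  cycle 2 → 2: weight = 8, length = 1, mean = 8/1 ≈ 8.000
  cycle 0 → 1 → 0: weight = 13, length = 2, mean = 13/2 ≈ 6.500
  cycle 0 → 2 → 0: weight = 5, length = 2, mean = 5/2 ≈ 2.500
  cycle 1 → 0 → 1: weight = 13, length = 2, mean = 13/2 ≈ 6.500
Minimum mean = 2.500, attained e.g. along the cycle 0 → 2 → 0 with weight 5 and length 2. So λ(A) = 5/2 = 5/2.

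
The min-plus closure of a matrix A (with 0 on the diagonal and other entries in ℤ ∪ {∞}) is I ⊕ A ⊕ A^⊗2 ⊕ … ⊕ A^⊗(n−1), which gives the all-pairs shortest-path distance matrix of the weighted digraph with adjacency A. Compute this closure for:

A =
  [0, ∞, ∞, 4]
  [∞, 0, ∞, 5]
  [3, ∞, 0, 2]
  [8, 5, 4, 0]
Closure =
  [0, 9, 8, 4]
  [12, 0, 9, 5]
  [3, 7, 0, 2]
  [7, 5, 4, 0]

This is the Floyd-Warshall all-pairs shortest-path computation. For each intermediate vertex k = 0, 1, …, 3, update dist[i][j] ← min(dist[i][j], dist[i][k] + dist[k][j]). The final matrix gives, for each (i, j), the minimum total weight of any directed path from i to j (possibly empty when i = j).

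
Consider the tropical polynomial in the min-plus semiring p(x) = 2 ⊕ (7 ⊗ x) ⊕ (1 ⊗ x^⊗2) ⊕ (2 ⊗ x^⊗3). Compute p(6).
p(6) = 2

A tropical monomial a ⊗ x^⊗i evaluates to a + i · x. Evaluating each term at x = 6:
  Term 0 contributes 2 + 0 · 6 = 2
  Term 1 contributes 7 + 1 · 6 = 13
  Term 2 contributes 1 + 2 · 6 = 13
  Term 3 contributes 2 + 3 · 6 = 20
p(6) = ⊕ of these = min[2, 13, 13, 20] = 2.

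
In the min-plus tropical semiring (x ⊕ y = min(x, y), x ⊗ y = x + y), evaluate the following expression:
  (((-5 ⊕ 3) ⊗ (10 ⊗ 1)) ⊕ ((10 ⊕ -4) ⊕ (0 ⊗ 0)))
(((-5 ⊕ 3) ⊗ (10 ⊗ 1)) ⊕ ((10 ⊕ -4) ⊕ (0 ⊗ 0))) = -4

Expand innermost to outermost. Recall ⊕ takes the minimum of its arguments and ⊗ takes their sum. Working out the expression (((-5 ⊕ 3) ⊗ (10 ⊗ 1)) ⊕ ((10 ⊕ -4) ⊕ (0 ⊗ 0))) gives -4.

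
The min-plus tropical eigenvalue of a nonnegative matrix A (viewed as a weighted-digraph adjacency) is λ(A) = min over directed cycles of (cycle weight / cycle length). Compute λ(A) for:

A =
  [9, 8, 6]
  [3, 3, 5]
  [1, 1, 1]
λ(A) = 1

Enumerate directed cycles and compute their means (weight / length). Sample:
  cycle 0 → 0: weight = 9, length = 1, mean = 9/1 ≈ 9.000
  cycle 1 → 1: weight = 3, length = 1, mean = 3/1 ≈ 3.000
  cycle 2 → 2: weight = 1, length = 1, mean = 1/1 ≈ 1.000
  cycle 0 → 1 → 0: weight = 11, length = 2, mean = 11/2 ≈ 5.500
  cycle 0 → 2 → 0: weight = 7, length = 2, mean = 7/2 ≈ 3.500
  cycle 1 → 0 → 1: weight = 11, length = 2, mean = 11/2 ≈ 5.500
Minimum mean = 1.000, attained e.g. along the cycle 2 → 2 with weight 1 and length 1. So λ(A) = 1/1 = 1.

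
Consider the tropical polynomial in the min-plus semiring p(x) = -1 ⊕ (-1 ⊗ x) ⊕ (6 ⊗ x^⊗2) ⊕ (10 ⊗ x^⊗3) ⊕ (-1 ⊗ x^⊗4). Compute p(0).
p(0) = -1

A tropical monomial a ⊗ x^⊗i evaluates to a + i · x. Evaluating each term at x = 0:
  Term 0 contributes -1 + 0 · 0 = -1
  Term 1 contributes -1 + 1 · 0 = -1
  Term 2 contributes 6 + 2 · 0 = 6
  Term 3 contributes 10 + 3 · 0 = 10
  Term 4 contributes -1 + 4 · 0 = -1
p(0) = ⊕ of these = min[-1, -1, 6, 10, -1] = -1.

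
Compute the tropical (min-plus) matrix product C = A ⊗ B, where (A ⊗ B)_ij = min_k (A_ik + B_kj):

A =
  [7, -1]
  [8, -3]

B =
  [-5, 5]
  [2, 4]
A ⊗ B =
  [1, 3]
  [-1, 1]

Apply the min-plus product entry-by-entry:
  C[0][0] = min over k of (A[0][0] + B[0][0] = 7 + -5 = 2, A[0][1] + B[1][0] = -1 + 2 = 1) = 1 (attained at k = 1)
  C[0][1] = min over k of (A[0][0] + B[0][1] = 7 + 5 = 12, A[0][1] + B[1][1] = -1 + 4 = 3) = 3 (attained at k = 1)
  C[1][0] = min over k of (A[1][0] + B[0][0] = 8 + -5 = 3, A[1][1] + B[1][0] = -3 + 2 = -1) = -1 (attained at k = 1)
  C[1][1] = min over k of (A[1][0] + B[0][1] = 8 + 5 = 13, A[1][1] + B[1][1] = -3 + 4 = 1) = 1 (attained at k = 1)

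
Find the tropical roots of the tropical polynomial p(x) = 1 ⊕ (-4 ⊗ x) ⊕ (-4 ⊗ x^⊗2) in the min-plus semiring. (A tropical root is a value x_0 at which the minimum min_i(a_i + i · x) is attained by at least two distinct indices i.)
Roots: {0, 5}

Each tropical root is a break point of the lower envelope of the lines y = a_i + i · x (there are 3 lines, with slopes 0, 1, ..., 2). Only the lines that attain the minimum somewhere contribute to roots; other lines are dominated. Here the surviving (envelope) indices are i = 2, i = 1, i = 0.
Intersections between consecutive envelope lines give the roots: for adjacent envelope indices i < j the intersection is x = (a_i − a_j) / (j − i). Reading off the sorted break points: {0, 5}.
Verification: at each break x_0, at least two indices attain the minimum of min_i(a_i + i · x_0).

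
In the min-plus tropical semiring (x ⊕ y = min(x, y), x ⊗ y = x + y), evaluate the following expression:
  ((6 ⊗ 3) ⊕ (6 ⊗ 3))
((6 ⊗ 3) ⊕ (6 ⊗ 3)) = 9

Expand innermost to outermost. Recall ⊕ takes the minimum of its arguments and ⊗ takes their sum. Working out the expression ((6 ⊗ 3) ⊕ (6 ⊗ 3)) gives 9.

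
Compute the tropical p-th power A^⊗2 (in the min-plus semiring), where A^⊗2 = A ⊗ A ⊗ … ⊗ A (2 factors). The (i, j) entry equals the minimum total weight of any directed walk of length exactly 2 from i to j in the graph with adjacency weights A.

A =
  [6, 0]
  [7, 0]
A^⊗2 =
  [7, 0]
  [7, 0]

Each entry (A^⊗2)_ij equals the minimum over all length-2 walks i = v_0 → v_1 → … → v_2 = j of Σ_t A[v_t][v_{t+1}]. For example, for (i, j) = (0, 1) we minimise over 2 possible intermediate vertex sequences; the minimum is 0, attained along the walk 0 → 1 → 1.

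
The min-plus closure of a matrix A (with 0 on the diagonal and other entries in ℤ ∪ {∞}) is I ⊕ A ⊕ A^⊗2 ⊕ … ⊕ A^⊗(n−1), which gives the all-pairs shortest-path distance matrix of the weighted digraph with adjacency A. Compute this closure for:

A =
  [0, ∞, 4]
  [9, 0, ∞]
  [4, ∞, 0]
Closure =
  [0, ∞, 4]
  [9, 0, 13]
  [4, ∞, 0]

This is the Floyd-Warshall all-pairs shortest-path computation. For each intermediate vertex k = 0, 1, …, 2, update dist[i][j] ← min(dist[i][j], dist[i][k] + dist[k][j]). The final matrix gives, for each (i, j), the minimum total weight of any directed path from i to j (possibly empty when i = j).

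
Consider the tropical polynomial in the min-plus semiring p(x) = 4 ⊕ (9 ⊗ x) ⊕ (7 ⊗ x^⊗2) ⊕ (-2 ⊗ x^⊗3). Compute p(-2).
p(-2) = -8

A tropical monomial a ⊗ x^⊗i evaluates to a + i · x. Evaluating each term at x = -2:
  Term 0 contributes 4 + 0 · -2 = 4
  Term 1 contributes 9 + 1 · -2 = 7
  Term 2 contributes 7 + 2 · -2 = 3
  Term 3 contributes -2 + 3 · -2 = -8
p(-2) = ⊕ of these = min[4, 7, 3, -8] = -8.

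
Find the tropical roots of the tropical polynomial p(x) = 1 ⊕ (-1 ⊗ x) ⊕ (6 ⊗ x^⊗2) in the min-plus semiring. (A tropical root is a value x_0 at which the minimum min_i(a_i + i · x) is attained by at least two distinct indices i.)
Roots: {-7, 2}

Each tropical root is a break point of the lower envelope of the lines y = a_i + i · x (there are 3 lines, with slopes 0, 1, ..., 2). Only the lines that attain the minimum somewhere contribute to roots; other lines are dominated. Here the surviving (envelope) indices are i = 2, i = 1, i = 0.
Intersections between consecutive envelope lines give the roots: for adjacent envelope indices i < j the intersection is x = (a_i − a_j) / (j − i). Reading off the sorted break points: {-7, 2}.
Verification: at each break x_0, at least two indices attain the minimum of min_i(a_i + i · x_0).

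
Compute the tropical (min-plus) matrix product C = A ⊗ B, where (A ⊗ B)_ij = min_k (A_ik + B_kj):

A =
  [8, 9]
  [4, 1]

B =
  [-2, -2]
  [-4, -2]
A ⊗ B =
  [5, 6]
  [-3, -1]

Apply the min-plus product entry-by-entry:
  C[0][0] = min over k of (A[0][0] + B[0][0] = 8 + -2 = 6, A[0][1] + B[1][0] = 9 + -4 = 5) = 5 (attained at k = 1)
  C[0][1] = min over k of (A[0][0] + B[0][1] = 8 + -2 = 6, A[0][1] + B[1][1] = 9 + -2 = 7) = 6 (attained at k = 0)
  C[1][0] = min over k of (A[1][0] + B[0][0] = 4 + -2 = 2, A[1][1] + B[1][0] = 1 + -4 = -3) = -3 (attained at k = 1)
  C[1][1] = min over k of (A[1][0] + B[0][1] = 4 + -2 = 2, A[1][1] + B[1][1] = 1 + -2 = -1) = -1 (attained at k = 1)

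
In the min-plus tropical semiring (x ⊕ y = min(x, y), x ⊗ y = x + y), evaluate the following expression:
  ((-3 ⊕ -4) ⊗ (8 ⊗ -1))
((-3 ⊕ -4) ⊗ (8 ⊗ -1)) = 3

Expand innermost to outermost. Recall ⊕ takes the minimum of its arguments and ⊗ takes their sum. Working out the expression ((-3 ⊕ -4) ⊗ (8 ⊗ -1)) gives 3.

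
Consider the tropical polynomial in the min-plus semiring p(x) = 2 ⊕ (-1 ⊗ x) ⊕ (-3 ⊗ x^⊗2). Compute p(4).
p(4) = 2

A tropical monomial a ⊗ x^⊗i evaluates to a + i · x. Evaluating each term at x = 4:
  Term 0 contributes 2 + 0 · 4 = 2
  Term 1 contributes -1 + 1 · 4 = 3
  Term 2 contributes -3 + 2 · 4 = 5
p(4) = ⊕ of these = min[2, 3, 5] = 2.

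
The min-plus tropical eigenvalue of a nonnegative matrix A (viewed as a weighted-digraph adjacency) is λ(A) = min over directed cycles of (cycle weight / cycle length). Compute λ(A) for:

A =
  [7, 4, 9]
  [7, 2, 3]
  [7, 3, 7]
λ(A) = 2

Enumerate directed cycles and compute their means (weight / length). Sample:
  cycle 0 → 0: weight = 7, length = 1, mean = 7/1 ≈ 7.000
  cycle 1 → 1: weight = 2, length = 1, mean = 2/1 ≈ 2.000
  cycle 2 → 2: weight = 7, length = 1, mean = 7/1 ≈ 7.000
  cycle 0 → 1 → 0: weight = 11, length = 2, mean = 11/2 ≈ 5.500
  cycle 0 → 2 → 0: weight = 16, length = 2, mean = 16/2 ≈ 8.000
  cycle 1 → 0 → 1: weight = 11, length = 2, mean = 11/2 ≈ 5.500
Minimum mean = 2.000, attained e.g. along the cycle 1 → 1 with weight 2 and length 1. So λ(A) = 2/1 = 2.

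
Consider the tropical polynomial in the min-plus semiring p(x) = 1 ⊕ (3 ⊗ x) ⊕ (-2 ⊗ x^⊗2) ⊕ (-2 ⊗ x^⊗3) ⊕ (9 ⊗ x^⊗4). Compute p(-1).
p(-1) = -5

A tropical monomial a ⊗ x^⊗i evaluates to a + i · x. Evaluating each term at x = -1:
  Term 0 contributes 1 + 0 · -1 = 1
  Term 1 contributes 3 + 1 · -1 = 2
  Term 2 contributes -2 + 2 · -1 = -4
  Term 3 contributes -2 + 3 · -1 = -5
  Term 4 contributes 9 + 4 · -1 = 5
p(-1) = ⊕ of these = min[1, 2, -4, -5, 5] = -5.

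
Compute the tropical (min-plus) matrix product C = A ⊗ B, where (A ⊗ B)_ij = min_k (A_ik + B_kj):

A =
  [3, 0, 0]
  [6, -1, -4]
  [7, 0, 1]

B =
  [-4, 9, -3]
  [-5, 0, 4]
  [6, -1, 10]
A ⊗ B =
  [-5, -1, 0]
  [-6, -5, 3]
  [-5, 0, 4]

Apply the min-plus product entry-by-entry:
  C[0][0] = min over k of (A[0][0] + B[0][0] = 3 + -4 = -1, A[0][1] + B[1][0] = 0 + -5 = -5, A[0][2] + B[2][0] = 0 + 6 = 6) = -5 (attained at k = 1)
  C[0][1] = min over k of (A[0][0] + B[0][1] = 3 + 9 = 12, A[0][1] + B[1][1] = 0 + 0 = 0, A[0][2] + B[2][1] = 0 + -1 = -1) = -1 (attained at k = 2)
  C[0][2] = min over k of (A[0][0] + B[0][2] = 3 + -3 = 0, A[0][1] + B[1][2] = 0 + 4 = 4, A[0][2] + B[2][2] = 0 + 10 = 10) = 0 (attained at k = 0)
  C[1][0] = min over k of (A[1][0] + B[0][0] = 6 + -4 = 2, A[1][1] + B[1][0] = -1 + -5 = -6, A[1][2] + B[2][0] = -4 + 6 = 2) = -6 (attained at k = 1)
  C[1][1] = min over k of (A[1][0] + B[0][1] = 6 + 9 = 15, A[1][1] + B[1][1] = -1 + 0 = -1, A[1][2] + B[2][1] = -4 + -1 = -5) = -5 (attained at k = 2)
  C[1][2] = min over k of (A[1][0] + B[0][2] = 6 + -3 = 3, A[1][1] + B[1][2] = -1 + 4 = 3, A[1][2] + B[2][2] = -4 + 10 = 6) = 3 (attained at k = 0)
  C[2][0] = min over k of (A[2][0] + B[0][0] = 7 + -4 = 3, A[2][1] + B[1][0] = 0 + -5 = -5, A[2][2] + B[2][0] = 1 + 6 = 7) = -5 (attained at k = 1)
  C[2][1] = min over k of (A[2][0] + B[0][1] = 7 + 9 = 16, A[2][1] + B[1][1] = 0 + 0 = 0, A[2][2] + B[2][1] = 1 + -1 = 0) = 0 (attained at k = 1)
  C[2][2] = min over k of (A[2][0] + B[0][2] = 7 + -3 = 4, A[2][1] + B[1][2] = 0 + 4 = 4, A[2][2] + B[2][2] = 1 + 10 = 11) = 4 (attained at k = 0)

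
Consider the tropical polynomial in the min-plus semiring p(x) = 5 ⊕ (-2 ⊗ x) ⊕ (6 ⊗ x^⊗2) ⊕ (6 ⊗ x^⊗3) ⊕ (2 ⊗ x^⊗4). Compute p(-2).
p(-2) = -6

A tropical monomial a ⊗ x^⊗i evaluates to a + i · x. Evaluating each term at x = -2:
  Term 0 contributes 5 + 0 · -2 = 5
  Term 1 contributes -2 + 1 · -2 = -4
  Term 2 contributes 6 + 2 · -2 = 2
  Term 3 contributes 6 + 3 · -2 = 0
  Term 4 contributes 2 + 4 · -2 = -6
p(-2) = ⊕ of these = min[5, -4, 2, 0, -6] = -6.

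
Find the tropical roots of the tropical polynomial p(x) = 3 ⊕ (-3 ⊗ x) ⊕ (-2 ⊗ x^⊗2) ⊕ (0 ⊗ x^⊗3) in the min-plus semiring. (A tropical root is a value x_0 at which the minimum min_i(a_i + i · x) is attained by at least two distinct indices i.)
Roots: {-2, -1, 6}

Each tropical root is a break point of the lower envelope of the lines y = a_i + i · x (there are 4 lines, with slopes 0, 1, ..., 3). Only the lines that attain the minimum somewhere contribute to roots; other lines are dominated. Here the surviving (envelope) indices are i = 3, i = 2, i = 1, i = 0.
Intersections between consecutive envelope lines give the roots: for adjacent envelope indices i < j the intersection is x = (a_i − a_j) / (j − i). Reading off the sorted break points: {-2, -1, 6}.
Verification: at each break x_0, at least two indices attain the minimum of min_i(a_i + i · x_0).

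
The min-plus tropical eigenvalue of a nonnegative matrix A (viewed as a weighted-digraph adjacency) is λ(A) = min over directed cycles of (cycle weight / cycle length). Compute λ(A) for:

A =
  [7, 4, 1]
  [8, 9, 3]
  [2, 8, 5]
λ(A) = 3/2

Enumerate directed cycles and compute their means (weight / length). Sample:
  cycle 0 → 0: weight = 7, length = 1, mean = 7/1 ≈ 7.000
  cycle 1 → 1: weight = 9, length = 1, mean = 9/1 ≈ 9.000
  cycle 2 → 2: weight = 5, length = 1, mean = 5/1 ≈ 5.000
  cycle 0 → 1 → 0: weight = 12, length = 2, mean = 12/2 ≈ 6.000
  cycle 0 → 2 → 0: weight = 3, length = 2, mean = 3/2 ≈ 1.500
  cycle 1 → 0 → 1: weight = 12, length = 2, mean = 12/2 ≈ 6.000
Minimum mean = 1.500, attained e.g. along the cycle 0 → 2 → 0 with weight 3 and length 2. So λ(A) = 3/2 = 3/2.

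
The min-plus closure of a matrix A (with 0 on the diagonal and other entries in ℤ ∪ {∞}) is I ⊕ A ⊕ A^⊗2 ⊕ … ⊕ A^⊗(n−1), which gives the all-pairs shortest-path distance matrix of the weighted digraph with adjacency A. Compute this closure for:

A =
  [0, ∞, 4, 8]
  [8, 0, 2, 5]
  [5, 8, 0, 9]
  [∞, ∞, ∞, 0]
Closure =
  [0, 12, 4, 8]
  [7, 0, 2, 5]
  [5, 8, 0, 9]
  [∞, ∞, ∞, 0]

This is the Floyd-Warshall all-pairs shortest-path computation. For each intermediate vertex k = 0, 1, …, 3, update dist[i][j] ← min(dist[i][j], dist[i][k] + dist[k][j]). The final matrix gives, for each (i, j), the minimum total weight of any directed path from i to j (possibly empty when i = j).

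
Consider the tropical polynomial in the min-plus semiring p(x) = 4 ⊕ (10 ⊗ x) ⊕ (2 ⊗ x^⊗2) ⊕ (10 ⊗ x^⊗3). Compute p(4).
p(4) = 4

A tropical monomial a ⊗ x^⊗i evaluates to a + i · x. Evaluating each term at x = 4:
  Term 0 contributes 4 + 0 · 4 = 4
  Term 1 contributes 10 + 1 · 4 = 14
  Term 2 contributes 2 + 2 · 4 = 10
  Term 3 contributes 10 + 3 · 4 = 22
p(4) = ⊕ of these = min[4, 14, 10, 22] = 4.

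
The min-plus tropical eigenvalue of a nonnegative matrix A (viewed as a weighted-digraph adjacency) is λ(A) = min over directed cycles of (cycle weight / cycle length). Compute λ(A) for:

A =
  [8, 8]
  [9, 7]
λ(A) = 7

Enumerate directed cycles and compute their means (weight / length). Sample:
  cycle 0 → 0: weight = 8, length = 1, mean = 8/1 ≈ 8.000
  cycle 1 → 1: weight = 7, length = 1, mean = 7/1 ≈ 7.000
  cycle 0 → 1 → 0: weight = 17, length = 2, mean = 17/2 ≈ 8.500
  cycle 1 → 0 → 1: weight = 17, length = 2, mean = 17/2 ≈ 8.500
Minimum mean = 7.000, attained e.g. along the cycle 1 → 1 with weight 7 and length 1. So λ(A) = 7/1 = 7.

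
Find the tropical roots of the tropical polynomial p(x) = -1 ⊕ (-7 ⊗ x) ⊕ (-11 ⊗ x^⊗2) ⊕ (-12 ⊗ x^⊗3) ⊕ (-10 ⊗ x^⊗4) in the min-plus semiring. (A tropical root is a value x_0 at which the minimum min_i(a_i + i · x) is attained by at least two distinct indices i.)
Roots: {-2, 1, 4, 6}

Each tropical root is a break point of the lower envelope of the lines y = a_i + i · x (there are 5 lines, with slopes 0, 1, ..., 4). Only the lines that attain the minimum somewhere contribute to roots; other lines are dominated. Here the surviving (envelope) indices are i = 4, i = 3, i = 2, i = 1, i = 0.
Intersections between consecutive envelope lines give the roots: for adjacent envelope indices i < j the intersection is x = (a_i − a_j) / (j − i). Reading off the sorted break points: {-2, 1, 4, 6}.
Verification: at each break x_0, at least two indices attain the minimum of min_i(a_i + i · x_0).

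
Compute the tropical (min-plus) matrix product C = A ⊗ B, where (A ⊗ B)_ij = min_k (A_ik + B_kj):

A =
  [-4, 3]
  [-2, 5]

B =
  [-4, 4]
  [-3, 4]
A ⊗ B =
  [-8, 0]
  [-6, 2]

Apply the min-plus product entry-by-entry:
  C[0][0] = min over k of (A[0][0] + B[0][0] = -4 + -4 = -8, A[0][1] + B[1][0] = 3 + -3 = 0) = -8 (attained at k = 0)
  C[0][1] = min over k of (A[0][0] + B[0][1] = -4 + 4 = 0, A[0][1] + B[1][1] = 3 + 4 = 7) = 0 (attained at k = 0)
  C[1][0] = min over k of (A[1][0] + B[0][0] = -2 + -4 = -6, A[1][1] + B[1][0] = 5 + -3 = 2) = -6 (attained at k = 0)
  C[1][1] = min over k of (A[1][0] + B[0][1] = -2 + 4 = 2, A[1][1] + B[1][1] = 5 + 4 = 9) = 2 (attained at k = 0)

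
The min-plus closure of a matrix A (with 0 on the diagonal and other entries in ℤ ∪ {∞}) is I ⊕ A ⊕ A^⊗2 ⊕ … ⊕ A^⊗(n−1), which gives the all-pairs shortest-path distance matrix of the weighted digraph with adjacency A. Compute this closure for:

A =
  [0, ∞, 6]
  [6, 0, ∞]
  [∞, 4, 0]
Closure =
  [0, 10, 6]
  [6, 0, 12]
  [10, 4, 0]

This is the Floyd-Warshall all-pairs shortest-path computation. For each intermediate vertex k = 0, 1, …, 2, update dist[i][j] ← min(dist[i][j], dist[i][k] + dist[k][j]). The final matrix gives, for each (i, j), the minimum total weight of any directed path from i to j (possibly empty when i = j).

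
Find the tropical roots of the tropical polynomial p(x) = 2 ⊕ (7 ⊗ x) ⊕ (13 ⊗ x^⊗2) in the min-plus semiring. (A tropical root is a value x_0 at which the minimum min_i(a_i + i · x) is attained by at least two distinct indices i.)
Roots: {-6, -5}

Each tropical root is a break point of the lower envelope of the lines y = a_i + i · x (there are 3 lines, with slopes 0, 1, ..., 2). Only the lines that attain the minimum somewhere contribute to roots; other lines are dominated. Here the surviving (envelope) indices are i = 2, i = 1, i = 0.
Intersections between consecutive envelope lines give the roots: for adjacent envelope indices i < j the intersection is x = (a_i − a_j) / (j − i). Reading off the sorted break points: {-6, -5}.
Verification: at each break x_0, at least two indices attain the minimum of min_i(a_i + i · x_0).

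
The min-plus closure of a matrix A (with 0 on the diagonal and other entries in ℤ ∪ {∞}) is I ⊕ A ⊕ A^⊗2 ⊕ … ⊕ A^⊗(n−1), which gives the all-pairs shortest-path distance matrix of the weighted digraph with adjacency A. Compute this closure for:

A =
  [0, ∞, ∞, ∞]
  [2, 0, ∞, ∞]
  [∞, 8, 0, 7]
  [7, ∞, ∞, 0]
Closure =
  [0, ∞, ∞, ∞]
  [2, 0, ∞, ∞]
  [10, 8, 0, 7]
  [7, ∞, ∞, 0]

This is the Floyd-Warshall all-pairs shortest-path computation. For each intermediate vertex k = 0, 1, …, 3, update dist[i][j] ← min(dist[i][j], dist[i][k] + dist[k][j]). The final matrix gives, for each (i, j), the minimum total weight of any directed path from i to j (possibly empty when i = j).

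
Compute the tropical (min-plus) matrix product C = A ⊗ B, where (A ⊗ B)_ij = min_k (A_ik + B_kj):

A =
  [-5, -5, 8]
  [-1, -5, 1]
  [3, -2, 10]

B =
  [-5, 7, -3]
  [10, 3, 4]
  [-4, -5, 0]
A ⊗ B =
  [-10, -2, -8]
  [-6, -4, -4]
  [-2, 1, 0]

Apply the min-plus product entry-by-entry:
  C[0][0] = min over k of (A[0][0] + B[0][0] = -5 + -5 = -10, A[0][1] + B[1][0] = -5 + 10 = 5, A[0][2] + B[2][0] = 8 + -4 = 4) = -10 (attained at k = 0)
  C[0][1] = min over k of (A[0][0] + B[0][1] = -5 + 7 = 2, A[0][1] + B[1][1] = -5 + 3 = -2, A[0][2] + B[2][1] = 8 + -5 = 3) = -2 (attained at k = 1)
  C[0][2] = min over k of (A[0][0] + B[0][2] = -5 + -3 = -8, A[0][1] + B[1][2] = -5 + 4 = -1, A[0][2] + B[2][2] = 8 + 0 = 8) = -8 (attained at k = 0)
  C[1][0] = min over k of (A[1][0] + B[0][0] = -1 + -5 = -6, A[1][1] + B[1][0] = -5 + 10 = 5, A[1][2] + B[2][0] = 1 + -4 = -3) = -6 (attained at k = 0)
  C[1][1] = min over k of (A[1][0] + B[0][1] = -1 + 7 = 6, A[1][1] + B[1][1] = -5 + 3 = -2, A[1][2] + B[2][1] = 1 + -5 = -4) = -4 (attained at k = 2)
  C[1][2] = min over k of (A[1][0] + B[0][2] = -1 + -3 = -4, A[1][1] + B[1][2] = -5 + 4 = -1, A[1][2] + B[2][2] = 1 + 0 = 1) = -4 (attained at k = 0)
  C[2][0] = min over k of (A[2][0] + B[0][0] = 3 + -5 = -2, A[2][1] + B[1][0] = -2 + 10 = 8, A[2][2] + B[2][0] = 10 + -4 = 6) = -2 (attained at k = 0)
  C[2][1] = min over k of (A[2][0] + B[0][1] = 3 + 7 = 10, A[2][1] + B[1][1] = -2 + 3 = 1, A[2][2] + B[2][1] = 10 + -5 = 5) = 1 (attained at k = 1)
  C[2][2] = min over k of (A[2][0] + B[0][2] = 3 + -3 = 0, A[2][1] + B[1][2] = -2 + 4 = 2, A[2][2] + B[2][2] = 10 + 0 = 10) = 0 (attained at k = 0)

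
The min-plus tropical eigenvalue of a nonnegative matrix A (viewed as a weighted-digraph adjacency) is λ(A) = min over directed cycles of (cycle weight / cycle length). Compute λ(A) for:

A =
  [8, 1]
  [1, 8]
λ(A) = 1

Enumerate directed cycles and compute their means (weight / length). Sample:
  cycle 0 → 0: weight = 8, length = 1, mean = 8/1 ≈ 8.000
  cycle 1 → 1: weight = 8, length = 1, mean = 8/1 ≈ 8.000
  cycle 0 → 1 → 0: weight = 2, length = 2, mean = 2/2 ≈ 1.000
  cycle 1 → 0 → 1: weight = 2, length = 2, mean = 2/2 ≈ 1.000
Minimum mean = 1.000, attained e.g. along the cycle 0 → 1 → 0 with weight 2 and length 2. So λ(A) = 2/2 = 1.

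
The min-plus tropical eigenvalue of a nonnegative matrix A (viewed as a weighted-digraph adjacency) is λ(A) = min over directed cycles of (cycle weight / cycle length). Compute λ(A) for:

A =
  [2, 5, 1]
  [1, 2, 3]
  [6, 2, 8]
λ(A) = 4/3

Enumerate directed cycles and compute their means (weight / length). Sample:
  cycle 0 → 0: weight = 2, length = 1, mean = 2/1 ≈ 2.000
  cycle 1 → 1: weight = 2, length = 1, mean = 2/1 ≈ 2.000
  cycle 2 → 2: weight = 8, length = 1, mean = 8/1 ≈ 8.000
  cycle 0 → 1 → 0: weight = 6, length = 2, mean = 6/2 ≈ 3.000
  cycle 0 → 2 → 0: weight = 7, length = 2, mean = 7/2 ≈ 3.500
  cycle 1 → 0 → 1: weight = 6, length = 2, mean = 6/2 ≈ 3.000
Minimum mean = 1.333, attained e.g. along the cycle 0 → 2 → 1 → 0 with weight 4 and length 3. So λ(A) = 4/3 = 4/3.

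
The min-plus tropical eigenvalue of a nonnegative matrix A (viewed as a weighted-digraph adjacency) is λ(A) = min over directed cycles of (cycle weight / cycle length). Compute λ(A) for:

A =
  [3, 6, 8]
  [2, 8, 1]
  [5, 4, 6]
λ(A) = 5/2

Enumerate directed cycles and compute their means (weight / length). Sample:
  cycle 0 → 0: weight = 3, length = 1, mean = 3/1 ≈ 3.000
  cycle 1 → 1: weight = 8, length = 1, mean = 8/1 ≈ 8.000
  cycle 2 → 2: weight = 6, length = 1, mean = 6/1 ≈ 6.000
  cycle 0 → 1 → 0: weight = 8, length = 2, mean = 8/2 ≈ 4.000
  cycle 0 → 2 → 0: weight = 13, length = 2, mean = 13/2 ≈ 6.500
  cycle 1 → 0 → 1: weight = 8, length = 2, mean = 8/2 ≈ 4.000
Minimum mean = 2.500, attained e.g. along the cycle 1 → 2 → 1 with weight 5 and length 2. So λ(A) = 5/2 = 5/2.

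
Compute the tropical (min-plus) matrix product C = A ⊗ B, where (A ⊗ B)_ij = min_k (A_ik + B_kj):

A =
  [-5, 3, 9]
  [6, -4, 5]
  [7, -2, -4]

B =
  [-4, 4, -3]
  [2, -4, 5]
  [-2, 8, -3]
A ⊗ B =
  [-9, -1, -8]
  [-2, -8, 1]
  [-6, -6, -7]

Apply the min-plus product entry-by-entry:
  C[0][0] = min over k of (A[0][0] + B[0][0] = -5 + -4 = -9, A[0][1] + B[1][0] = 3 + 2 = 5, A[0][2] + B[2][0] = 9 + -2 = 7) = -9 (attained at k = 0)
  C[0][1] = min over k of (A[0][0] + B[0][1] = -5 + 4 = -1, A[0][1] + B[1][1] = 3 + -4 = -1, A[0][2] + B[2][1] = 9 + 8 = 17) = -1 (attained at k = 0)
  C[0][2] = min over k of (A[0][0] + B[0][2] = -5 + -3 = -8, A[0][1] + B[1][2] = 3 + 5 = 8, A[0][2] + B[2][2] = 9 + -3 = 6) = -8 (attained at k = 0)
  C[1][0] = min over k of (A[1][0] + B[0][0] = 6 + -4 = 2, A[1][1] + B[1][0] = -4 + 2 = -2, A[1][2] + B[2][0] = 5 + -2 = 3) = -2 (attained at k = 1)
  C[1][1] = min over k of (A[1][0] + B[0][1] = 6 + 4 = 10, A[1][1] + B[1][1] = -4 + -4 = -8, A[1][2] + B[2][1] = 5 + 8 = 13) = -8 (attained at k = 1)
  C[1][2] = min over k of (A[1][0] + B[0][2] = 6 + -3 = 3, A[1][1] + B[1][2] = -4 + 5 = 1, A[1][2] + B[2][2] = 5 + -3 = 2) = 1 (attained at k = 1)
  C[2][0] = min over k of (A[2][0] + B[0][0] = 7 + -4 = 3, A[2][1] + B[1][0] = -2 + 2 = 0, A[2][2] + B[2][0] = -4 + -2 = -6) = -6 (attained at k = 2)
  C[2][1] = min over k of (A[2][0] + B[0][1] = 7 + 4 = 11, A[2][1] + B[1][1] = -2 + -4 = -6, A[2][2] + B[2][1] = -4 + 8 = 4) = -6 (attained at k = 1)
  C[2][2] = min over k of (A[2][0] + B[0][2] = 7 + -3 = 4, A[2][1] + B[1][2] = -2 + 5 = 3, A[2][2] + B[2][2] = -4 + -3 = -7) = -7 (attained at k = 2)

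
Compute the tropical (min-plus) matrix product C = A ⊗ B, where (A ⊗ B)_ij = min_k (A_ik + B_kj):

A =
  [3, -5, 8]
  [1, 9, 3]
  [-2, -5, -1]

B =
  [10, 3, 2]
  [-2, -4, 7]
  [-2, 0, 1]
A ⊗ B =
  [-7, -9, 2]
  [1, 3, 3]
  [-7, -9, 0]

Apply the min-plus product entry-by-entry:
  C[0][0] = min over k of (A[0][0] + B[0][0] = 3 + 10 = 13, A[0][1] + B[1][0] = -5 + -2 = -7, A[0][2] + B[2][0] = 8 + -2 = 6) = -7 (attained at k = 1)
  C[0][1] = min over k of (A[0][0] + B[0][1] = 3 + 3 = 6, A[0][1] + B[1][1] = -5 + -4 = -9, A[0][2] + B[2][1] = 8 + 0 = 8) = -9 (attained at k = 1)
  C[0][2] = min over k of (A[0][0] + B[0][2] = 3 + 2 = 5, A[0][1] + B[1][2] = -5 + 7 = 2, A[0][2] + B[2][2] = 8 + 1 = 9) = 2 (attained at k = 1)
  C[1][0] = min over k of (A[1][0] + B[0][0] = 1 + 10 = 11, A[1][1] + B[1][0] = 9 + -2 = 7, A[1][2] + B[2][0] = 3 + -2 = 1) = 1 (attained at k = 2)
  C[1][1] = min over k of (A[1][0] + B[0][1] = 1 + 3 = 4, A[1][1] + B[1][1] = 9 + -4 = 5, A[1][2] + B[2][1] = 3 + 0 = 3) = 3 (attained at k = 2)
  C[1][2] = min over k of (A[1][0] + B[0][2] = 1 + 2 = 3, A[1][1] + B[1][2] = 9 + 7 = 16, A[1][2] + B[2][2] = 3 + 1 = 4) = 3 (attained at k = 0)
  C[2][0] = min over k of (A[2][0] + B[0][0] = -2 + 10 = 8, A[2][1] + B[1][0] = -5 + -2 = -7, A[2][2] + B[2][0] = -1 + -2 = -3) = -7 (attained at k = 1)
  C[2][1] = min over k of (A[2][0] + B[0][1] = -2 + 3 = 1, A[2][1] + B[1][1] = -5 + -4 = -9, A[2][2] + B[2][1] = -1 + 0 = -1) = -9 (attained at k = 1)
  C[2][2] = min over k of (A[2][0] + B[0][2] = -2 + 2 = 0, A[2][1] + B[1][2] = -5 + 7 = 2, A[2][2] + B[2][2] = -1 + 1 = 0) = 0 (attained at k = 0)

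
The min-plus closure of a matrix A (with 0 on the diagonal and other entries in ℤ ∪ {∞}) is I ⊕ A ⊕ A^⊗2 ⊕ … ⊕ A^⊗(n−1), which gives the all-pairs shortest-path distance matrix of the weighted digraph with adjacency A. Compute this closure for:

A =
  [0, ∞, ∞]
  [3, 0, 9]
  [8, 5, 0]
Closure =
  [0, ∞, ∞]
  [3, 0, 9]
  [8, 5, 0]

This is the Floyd-Warshall all-pairs shortest-path computation. For each intermediate vertex k = 0, 1, …, 2, update dist[i][j] ← min(dist[i][j], dist[i][k] + dist[k][j]). The final matrix gives, for each (i, j), the minimum total weight of any directed path from i to j (possibly empty when i = j).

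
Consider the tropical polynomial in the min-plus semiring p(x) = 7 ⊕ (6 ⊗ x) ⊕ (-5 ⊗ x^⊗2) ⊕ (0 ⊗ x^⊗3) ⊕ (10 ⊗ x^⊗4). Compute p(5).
p(5) = 5

A tropical monomial a ⊗ x^⊗i evaluates to a + i · x. Evaluating each term at x = 5:
  Term 0 contributes 7 + 0 · 5 = 7
  Term 1 contributes 6 + 1 · 5 = 11
  Term 2 contributes -5 + 2 · 5 = 5
  Term 3 contributes 0 + 3 · 5 = 15
  Term 4 contributes 10 + 4 · 5 = 30
p(5) = ⊕ of these = min[7, 11, 5, 15, 30] = 5.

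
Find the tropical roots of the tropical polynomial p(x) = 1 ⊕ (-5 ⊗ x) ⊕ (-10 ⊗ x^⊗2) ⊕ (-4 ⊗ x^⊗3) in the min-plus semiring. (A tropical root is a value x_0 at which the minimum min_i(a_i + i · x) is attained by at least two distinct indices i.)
Roots: {-6, 5, 6}

Each tropical root is a break point of the lower envelope of the lines y = a_i + i · x (there are 4 lines, with slopes 0, 1, ..., 3). Only the lines that attain the minimum somewhere contribute to roots; other lines are dominated. Here the surviving (envelope) indices are i = 3, i = 2, i = 1, i = 0.
Intersections between consecutive envelope lines give the roots: for adjacent envelope indices i < j the intersection is x = (a_i − a_j) / (j − i). Reading off the sorted break points: {-6, 5, 6}.
Verification: at each break x_0, at least two indices attain the minimum of min_i(a_i + i · x_0).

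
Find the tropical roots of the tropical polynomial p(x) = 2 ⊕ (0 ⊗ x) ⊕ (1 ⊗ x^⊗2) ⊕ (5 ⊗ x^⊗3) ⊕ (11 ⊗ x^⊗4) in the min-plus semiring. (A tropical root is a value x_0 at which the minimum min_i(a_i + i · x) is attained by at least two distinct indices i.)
Roots: {-6, -4, -1, 2}

Each tropical root is a break point of the lower envelope of the lines y = a_i + i · x (there are 5 lines, with slopes 0, 1, ..., 4). Only the lines that attain the minimum somewhere contribute to roots; other lines are dominated. Here the surviving (envelope) indices are i = 4, i = 3, i = 2, i = 1, i = 0.
Intersections between consecutive envelope lines give the roots: for adjacent envelope indices i < j the intersection is x = (a_i − a_j) / (j − i). Reading off the sorted break points: {-6, -4, -1, 2}.
Verification: at each break x_0, at least two indices attain the minimum of min_i(a_i + i · x_0).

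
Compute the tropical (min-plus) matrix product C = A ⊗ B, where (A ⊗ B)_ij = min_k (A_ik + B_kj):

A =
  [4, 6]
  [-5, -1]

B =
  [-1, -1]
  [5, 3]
A ⊗ B =
  [3, 3]
  [-6, -6]

Apply the min-plus product entry-by-entry:
  C[0][0] = min over k of (A[0][0] + B[0][0] = 4 + -1 = 3, A[0][1] + B[1][0] = 6 + 5 = 11) = 3 (attained at k = 0)
  C[0][1] = min over k of (A[0][0] + B[0][1] = 4 + -1 = 3, A[0][1] + B[1][1] = 6 + 3 = 9) = 3 (attained at k = 0)
  C[1][0] = min over k of (A[1][0] + B[0][0] = -5 + -1 = -6, A[1][1] + B[1][0] = -1 + 5 = 4) = -6 (attained at k = 0)
  C[1][1] = min over k of (A[1][0] + B[0][1] = -5 + -1 = -6, A[1][1] + B[1][1] = -1 + 3 = 2) = -6 (attained at k = 0)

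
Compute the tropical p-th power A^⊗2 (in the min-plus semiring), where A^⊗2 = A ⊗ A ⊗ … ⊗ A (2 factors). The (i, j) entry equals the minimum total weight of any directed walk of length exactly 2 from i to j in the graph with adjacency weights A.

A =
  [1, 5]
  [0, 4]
A^⊗2 =
  [2, 6]
  [1, 5]

Each entry (A^⊗2)_ij equals the minimum over all length-2 walks i = v_0 → v_1 → … → v_2 = j of Σ_t A[v_t][v_{t+1}]. For example, for (i, j) = (0, 1) we minimise over 2 possible intermediate vertex sequences; the minimum is 6, attained along the walk 0 → 0 → 1.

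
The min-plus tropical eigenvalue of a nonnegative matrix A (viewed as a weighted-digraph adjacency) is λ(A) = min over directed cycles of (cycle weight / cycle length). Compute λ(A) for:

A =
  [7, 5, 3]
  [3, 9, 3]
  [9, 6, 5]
λ(A) = 4

Enumerate directed cycles and compute their means (weight / length). Sample:
  cycle 0 → 0: weight = 7, length = 1, mean = 7/1 ≈ 7.000
  cycle 1 → 1: weight = 9, length = 1, mean = 9/1 ≈ 9.000
  cycle 2 → 2: weight = 5, length = 1, mean = 5/1 ≈ 5.000
  cycle 0 → 1 → 0: weight = 8, length = 2, mean = 8/2 ≈ 4.000
  cycle 0 → 2 → 0: weight = 12, length = 2, mean = 12/2 ≈ 6.000
  cycle 1 → 0 → 1: weight = 8, length = 2, mean = 8/2 ≈ 4.000
Minimum mean = 4.000, attained e.g. along the cycle 0 → 1 → 0 with weight 8 and length 2. So λ(A) = 8/2 = 4.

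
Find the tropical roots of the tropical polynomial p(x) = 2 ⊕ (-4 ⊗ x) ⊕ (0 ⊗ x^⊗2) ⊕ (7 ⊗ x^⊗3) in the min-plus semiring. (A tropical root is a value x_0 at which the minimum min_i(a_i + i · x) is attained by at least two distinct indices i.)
Roots: {-7, -4, 6}

Each tropical root is a break point of the lower envelope of the lines y = a_i + i · x (there are 4 lines, with slopes 0, 1, ..., 3). Only the lines that attain the minimum somewhere contribute to roots; other lines are dominated. Here the surviving (envelope) indices are i = 3, i = 2, i = 1, i = 0.
Intersections between consecutive envelope lines give the roots: for adjacent envelope indices i < j the intersection is x = (a_i − a_j) / (j − i). Reading off the sorted break points: {-7, -4, 6}.
Verification: at each break x_0, at least two indices attain the minimum of min_i(a_i + i · x_0).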